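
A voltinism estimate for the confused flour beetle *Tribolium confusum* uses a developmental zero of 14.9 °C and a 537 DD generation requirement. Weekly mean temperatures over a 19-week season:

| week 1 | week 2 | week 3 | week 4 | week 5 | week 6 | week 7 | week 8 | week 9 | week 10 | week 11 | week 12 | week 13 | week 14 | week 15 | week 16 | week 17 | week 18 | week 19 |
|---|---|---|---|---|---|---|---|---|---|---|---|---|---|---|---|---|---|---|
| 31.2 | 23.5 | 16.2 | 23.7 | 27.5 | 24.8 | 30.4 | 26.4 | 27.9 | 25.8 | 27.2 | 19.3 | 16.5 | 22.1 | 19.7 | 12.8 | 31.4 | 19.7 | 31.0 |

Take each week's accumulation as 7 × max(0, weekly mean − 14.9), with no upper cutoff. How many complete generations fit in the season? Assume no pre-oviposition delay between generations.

Weekly DD (7 × max(0, T̄ − 14.9)): 114.1, 60.2, 9.1, 61.6, 88.2, 69.3, 108.5, 80.5, 91.0, 76.3, 86.1, 30.8, 11.2, 50.4, 33.6, 0.0, 115.5, 33.6, 112.7.
Season total = 1232.7 DD.
Complete generations = ⌊1232.7 / 537⌋ = 2.

2 generations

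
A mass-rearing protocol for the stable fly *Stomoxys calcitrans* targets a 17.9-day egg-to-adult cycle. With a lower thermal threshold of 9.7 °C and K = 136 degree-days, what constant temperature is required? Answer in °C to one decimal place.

17.3 °C

Required daily accumulation = 136 / 17.9 = 7.598 DD/day.
T = T_base + 7.598 = 9.7 + 7.598 = 17.298 ≈ 17.3 °C.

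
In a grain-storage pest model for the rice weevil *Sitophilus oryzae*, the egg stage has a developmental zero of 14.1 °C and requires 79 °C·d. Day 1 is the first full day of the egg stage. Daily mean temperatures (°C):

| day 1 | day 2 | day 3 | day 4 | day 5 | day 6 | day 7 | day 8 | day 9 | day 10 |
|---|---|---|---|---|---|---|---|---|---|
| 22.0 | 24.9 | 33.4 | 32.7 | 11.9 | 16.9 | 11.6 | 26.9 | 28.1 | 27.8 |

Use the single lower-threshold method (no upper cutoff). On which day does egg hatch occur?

day 9

Daily DD above 14.1 °C: 7.9, 10.8, 19.3, 18.6, 0.0, 2.8, 0.0, 12.8, 14.0, 13.7.
Cumulative: 7.9, 18.7, 38.0, 56.6, 56.6, 59.4, 59.4, 72.2, 86.2, 99.9.
The total first reaches 79 DD on day 9.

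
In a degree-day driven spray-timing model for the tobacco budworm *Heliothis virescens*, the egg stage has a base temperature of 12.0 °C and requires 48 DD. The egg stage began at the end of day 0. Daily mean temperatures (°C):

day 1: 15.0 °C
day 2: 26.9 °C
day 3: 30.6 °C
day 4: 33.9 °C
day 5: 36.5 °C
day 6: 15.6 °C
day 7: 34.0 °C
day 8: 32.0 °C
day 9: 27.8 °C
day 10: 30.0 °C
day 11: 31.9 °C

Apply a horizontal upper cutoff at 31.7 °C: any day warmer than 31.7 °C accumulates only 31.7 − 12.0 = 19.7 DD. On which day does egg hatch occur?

Daily DD above 12.0 °C (capped at 19.7): 3.0, 14.9, 18.6, 19.7, 19.7, 3.6, 19.7, 19.7, 15.8, 18.0, 19.7.
Cumulative: 3.0, 17.9, 36.5, 56.2, 75.9, 79.5, 99.2, 118.9, 134.7, 152.7, 172.4.
The total first reaches 48 DD on day 4.

day 4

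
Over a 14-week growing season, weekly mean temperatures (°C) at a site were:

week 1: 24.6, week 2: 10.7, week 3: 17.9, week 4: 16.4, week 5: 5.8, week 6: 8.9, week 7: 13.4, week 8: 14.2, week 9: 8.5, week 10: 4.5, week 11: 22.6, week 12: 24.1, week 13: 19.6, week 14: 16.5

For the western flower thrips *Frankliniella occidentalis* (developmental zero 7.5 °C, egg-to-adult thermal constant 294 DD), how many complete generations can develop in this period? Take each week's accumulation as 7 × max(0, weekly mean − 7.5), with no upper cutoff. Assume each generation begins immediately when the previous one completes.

Weekly DD (7 × max(0, T̄ − 7.5)): 119.7, 22.4, 72.8, 62.3, 0.0, 9.8, 41.3, 46.9, 7.0, 0.0, 105.7, 116.2, 84.7, 63.0.
Season total = 751.8 DD.
Complete generations = ⌊751.8 / 294⌋ = 2.

2 generations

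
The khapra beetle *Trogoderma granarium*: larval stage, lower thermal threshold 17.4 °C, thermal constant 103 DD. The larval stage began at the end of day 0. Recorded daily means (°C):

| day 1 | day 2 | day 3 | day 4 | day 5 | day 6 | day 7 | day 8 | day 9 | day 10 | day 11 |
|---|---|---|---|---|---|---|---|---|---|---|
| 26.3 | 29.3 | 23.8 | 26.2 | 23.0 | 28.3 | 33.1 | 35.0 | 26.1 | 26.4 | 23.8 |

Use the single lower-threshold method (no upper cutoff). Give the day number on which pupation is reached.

Daily DD above 17.4 °C: 8.9, 11.9, 6.4, 8.8, 5.6, 10.9, 15.7, 17.6, 8.7, 9.0, 6.4.
Cumulative: 8.9, 20.8, 27.2, 36.0, 41.6, 52.5, 68.2, 85.8, 94.5, 103.5, 109.9.
The total first reaches 103 DD on day 10.

day 10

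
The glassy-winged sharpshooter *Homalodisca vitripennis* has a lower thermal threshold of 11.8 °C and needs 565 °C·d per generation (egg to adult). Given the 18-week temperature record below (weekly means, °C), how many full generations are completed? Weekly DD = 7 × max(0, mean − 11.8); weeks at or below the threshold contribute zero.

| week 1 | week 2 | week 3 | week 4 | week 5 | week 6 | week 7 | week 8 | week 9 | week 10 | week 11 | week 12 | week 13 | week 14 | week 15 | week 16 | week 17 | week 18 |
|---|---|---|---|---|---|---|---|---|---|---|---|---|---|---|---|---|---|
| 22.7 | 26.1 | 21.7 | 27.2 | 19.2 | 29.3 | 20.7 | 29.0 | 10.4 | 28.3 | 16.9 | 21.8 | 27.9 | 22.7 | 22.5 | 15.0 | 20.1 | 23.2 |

Weekly DD (7 × max(0, T̄ − 11.8)): 76.3, 100.1, 69.3, 107.8, 51.8, 122.5, 62.3, 120.4, 0.0, 115.5, 35.7, 70.0, 112.7, 76.3, 74.9, 22.4, 58.1, 79.8.
Season total = 1355.9 DD.
Complete generations = ⌊1355.9 / 565⌋ = 2.

2 generations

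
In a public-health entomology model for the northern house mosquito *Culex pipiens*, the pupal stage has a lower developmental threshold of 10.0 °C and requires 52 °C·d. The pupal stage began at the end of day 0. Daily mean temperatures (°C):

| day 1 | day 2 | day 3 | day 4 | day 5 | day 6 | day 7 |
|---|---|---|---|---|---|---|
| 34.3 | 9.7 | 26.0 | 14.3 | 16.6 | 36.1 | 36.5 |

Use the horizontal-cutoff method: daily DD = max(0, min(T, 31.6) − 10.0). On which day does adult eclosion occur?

day 6

Daily DD above 10.0 °C (capped at 21.6): 21.6, 0.0, 16.0, 4.3, 6.6, 21.6, 21.6.
Cumulative: 21.6, 21.6, 37.6, 41.9, 48.5, 70.1, 91.7.
The total first reaches 52 DD on day 6.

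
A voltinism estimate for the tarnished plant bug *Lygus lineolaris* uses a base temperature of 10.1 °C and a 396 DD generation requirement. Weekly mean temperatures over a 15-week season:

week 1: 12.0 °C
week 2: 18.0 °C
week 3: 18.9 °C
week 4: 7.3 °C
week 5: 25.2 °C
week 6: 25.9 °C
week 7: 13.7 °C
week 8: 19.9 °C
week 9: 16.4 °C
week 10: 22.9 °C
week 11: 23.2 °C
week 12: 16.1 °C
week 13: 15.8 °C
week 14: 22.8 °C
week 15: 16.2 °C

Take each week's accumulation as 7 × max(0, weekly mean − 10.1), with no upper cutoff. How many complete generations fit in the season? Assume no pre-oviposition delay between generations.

2 generations

Weekly DD (7 × max(0, T̄ − 10.1)): 13.3, 55.3, 61.6, 0.0, 105.7, 110.6, 25.2, 68.6, 44.1, 89.6, 91.7, 42.0, 39.9, 88.9, 42.7.
Season total = 879.2 DD.
Complete generations = ⌊879.2 / 396⌋ = 2.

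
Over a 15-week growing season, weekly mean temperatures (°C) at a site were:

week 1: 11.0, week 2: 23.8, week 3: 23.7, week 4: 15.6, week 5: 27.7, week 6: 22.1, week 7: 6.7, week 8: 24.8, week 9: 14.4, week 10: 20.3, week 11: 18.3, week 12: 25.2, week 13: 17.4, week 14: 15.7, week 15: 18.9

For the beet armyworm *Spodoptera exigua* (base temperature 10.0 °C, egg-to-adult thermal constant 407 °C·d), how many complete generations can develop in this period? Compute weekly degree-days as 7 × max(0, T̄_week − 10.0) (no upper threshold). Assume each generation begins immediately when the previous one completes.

Weekly DD (7 × max(0, T̄ − 10.0)): 7.0, 96.6, 95.9, 39.2, 123.9, 84.7, 0.0, 103.6, 30.8, 72.1, 58.1, 106.4, 51.8, 39.9, 62.3.
Season total = 972.3 DD.
Complete generations = ⌊972.3 / 407⌋ = 2.

2 generations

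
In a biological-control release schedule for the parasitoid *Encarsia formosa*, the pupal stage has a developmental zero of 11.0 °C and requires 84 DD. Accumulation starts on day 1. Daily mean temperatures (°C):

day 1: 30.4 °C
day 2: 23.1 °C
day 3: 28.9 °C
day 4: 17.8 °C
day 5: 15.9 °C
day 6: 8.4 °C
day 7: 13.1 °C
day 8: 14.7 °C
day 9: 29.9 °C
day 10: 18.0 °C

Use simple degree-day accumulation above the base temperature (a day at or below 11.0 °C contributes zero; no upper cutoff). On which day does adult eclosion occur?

day 9

Daily DD above 11.0 °C: 19.4, 12.1, 17.9, 6.8, 4.9, 0.0, 2.1, 3.7, 18.9, 7.0.
Cumulative: 19.4, 31.5, 49.4, 56.2, 61.1, 61.1, 63.2, 66.9, 85.8, 92.8.
The total first reaches 84 DD on day 9.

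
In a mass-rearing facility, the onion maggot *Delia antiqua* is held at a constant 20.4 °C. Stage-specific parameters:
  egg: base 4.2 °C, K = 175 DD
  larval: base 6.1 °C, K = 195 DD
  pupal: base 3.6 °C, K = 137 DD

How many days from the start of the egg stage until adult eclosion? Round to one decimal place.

egg: 175 / (20.4 − 4.2) = 175 / 16.2 = 10.802 d.
larval: 195 / (20.4 − 6.1) = 195 / 14.3 = 13.636 d.
pupal: 137 / (20.4 − 3.6) = 137 / 16.8 = 8.155 d.
Sum = 32.594 ≈ 32.6 days.

32.6 days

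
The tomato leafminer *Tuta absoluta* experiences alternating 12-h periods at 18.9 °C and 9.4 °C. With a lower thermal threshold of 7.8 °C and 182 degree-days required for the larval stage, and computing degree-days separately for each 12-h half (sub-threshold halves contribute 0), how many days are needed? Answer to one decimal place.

28.7 days

Day half: max(0, 18.9 − 7.8) × 0.5 = 11.1 × 0.5 = 5.55 DD.
Night half: max(0, 9.4 − 7.8) × 0.5 = 1.6 × 0.5 = 0.80 DD.
Per 24 h: 6.35 DD/day.
Duration = 182 / 6.35 = 28.661 ≈ 28.7 days.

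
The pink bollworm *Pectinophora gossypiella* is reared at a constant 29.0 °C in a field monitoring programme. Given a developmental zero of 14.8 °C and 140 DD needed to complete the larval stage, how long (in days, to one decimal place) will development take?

9.9 days

Daily accumulation = 29.0 − 14.8 = 14.2 DD/day.
Duration = 140 / 14.2 = 9.859 ≈ 9.9 days.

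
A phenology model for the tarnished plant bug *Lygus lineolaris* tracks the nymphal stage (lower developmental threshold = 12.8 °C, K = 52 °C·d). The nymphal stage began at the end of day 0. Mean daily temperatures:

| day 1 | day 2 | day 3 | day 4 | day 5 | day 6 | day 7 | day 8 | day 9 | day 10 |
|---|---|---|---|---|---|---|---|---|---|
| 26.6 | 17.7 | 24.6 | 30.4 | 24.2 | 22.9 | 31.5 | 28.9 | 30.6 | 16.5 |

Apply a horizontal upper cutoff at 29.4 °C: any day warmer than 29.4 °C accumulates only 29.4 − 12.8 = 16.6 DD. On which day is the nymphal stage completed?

Daily DD above 12.8 °C (capped at 16.6): 13.8, 4.9, 11.8, 16.6, 11.4, 10.1, 16.6, 16.1, 16.6, 3.7.
Cumulative: 13.8, 18.7, 30.5, 47.1, 58.5, 68.6, 85.2, 101.3, 117.9, 121.6.
The total first reaches 52 DD on day 5.

day 5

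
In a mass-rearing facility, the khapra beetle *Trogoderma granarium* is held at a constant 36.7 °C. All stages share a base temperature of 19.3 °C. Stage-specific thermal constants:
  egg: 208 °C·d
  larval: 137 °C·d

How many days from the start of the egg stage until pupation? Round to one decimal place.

19.8 days

Daily accumulation at 36.7 °C = 36.7 − 19.3 = 17.4 DD/day.
Total K = 208 + 137 = 345 DD.
Total duration = 345 / 17.4 = 19.828 ≈ 19.8 days.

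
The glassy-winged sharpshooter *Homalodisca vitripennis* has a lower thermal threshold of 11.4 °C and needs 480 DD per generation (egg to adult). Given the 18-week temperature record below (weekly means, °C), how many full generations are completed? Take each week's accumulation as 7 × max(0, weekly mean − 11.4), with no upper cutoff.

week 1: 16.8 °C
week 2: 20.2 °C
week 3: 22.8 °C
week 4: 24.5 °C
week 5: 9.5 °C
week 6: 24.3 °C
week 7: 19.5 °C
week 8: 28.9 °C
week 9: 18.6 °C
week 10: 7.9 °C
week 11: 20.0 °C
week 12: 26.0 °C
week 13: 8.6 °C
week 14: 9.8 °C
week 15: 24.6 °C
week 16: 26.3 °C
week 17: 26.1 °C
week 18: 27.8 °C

Weekly DD (7 × max(0, T̄ − 11.4)): 37.8, 61.6, 79.8, 91.7, 0.0, 90.3, 56.7, 122.5, 50.4, 0.0, 60.2, 102.2, 0.0, 0.0, 92.4, 104.3, 102.9, 114.8.
Season total = 1167.6 DD.
Complete generations = ⌊1167.6 / 480⌋ = 2.

2 generations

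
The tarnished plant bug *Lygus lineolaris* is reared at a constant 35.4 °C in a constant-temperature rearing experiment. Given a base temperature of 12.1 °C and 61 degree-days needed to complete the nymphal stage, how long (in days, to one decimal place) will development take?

Daily accumulation = 35.4 − 12.1 = 23.3 DD/day.
Duration = 61 / 23.3 = 2.618 ≈ 2.6 days.

2.6 days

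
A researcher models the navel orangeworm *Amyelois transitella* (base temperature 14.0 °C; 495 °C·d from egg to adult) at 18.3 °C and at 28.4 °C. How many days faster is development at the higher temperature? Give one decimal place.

At 18.3 °C: 495 / (18.3 − 14.0) = 495 / 4.3 = 115.116 d.
At 28.4 °C: 495 / (28.4 − 14.0) = 495 / 14.4 = 34.375 d.
Difference = |115.116 − 34.375| = 80.741 ≈ 80.7 days.

80.7 days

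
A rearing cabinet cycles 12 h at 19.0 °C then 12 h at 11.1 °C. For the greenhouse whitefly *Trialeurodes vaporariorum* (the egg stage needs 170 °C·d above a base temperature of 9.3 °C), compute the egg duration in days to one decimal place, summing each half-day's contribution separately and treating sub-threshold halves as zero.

29.6 days

Day half: max(0, 19.0 − 9.3) × 0.5 = 9.7 × 0.5 = 4.85 DD.
Night half: max(0, 11.1 − 9.3) × 0.5 = 1.8 × 0.5 = 0.90 DD.
Per 24 h: 5.75 DD/day.
Duration = 170 / 5.75 = 29.565 ≈ 29.6 days.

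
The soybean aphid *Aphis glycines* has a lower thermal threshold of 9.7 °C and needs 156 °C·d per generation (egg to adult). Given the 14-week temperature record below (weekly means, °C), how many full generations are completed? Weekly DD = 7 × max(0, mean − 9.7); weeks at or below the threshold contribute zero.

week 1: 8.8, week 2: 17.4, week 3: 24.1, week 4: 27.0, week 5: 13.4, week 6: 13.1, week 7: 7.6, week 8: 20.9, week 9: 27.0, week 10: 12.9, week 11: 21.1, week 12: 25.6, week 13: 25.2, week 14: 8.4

Weekly DD (7 × max(0, T̄ − 9.7)): 0.0, 53.9, 100.8, 121.1, 25.9, 23.8, 0.0, 78.4, 121.1, 22.4, 79.8, 111.3, 108.5, 0.0.
Season total = 847.0 DD.
Complete generations = ⌊847.0 / 156⌋ = 5.

5 generations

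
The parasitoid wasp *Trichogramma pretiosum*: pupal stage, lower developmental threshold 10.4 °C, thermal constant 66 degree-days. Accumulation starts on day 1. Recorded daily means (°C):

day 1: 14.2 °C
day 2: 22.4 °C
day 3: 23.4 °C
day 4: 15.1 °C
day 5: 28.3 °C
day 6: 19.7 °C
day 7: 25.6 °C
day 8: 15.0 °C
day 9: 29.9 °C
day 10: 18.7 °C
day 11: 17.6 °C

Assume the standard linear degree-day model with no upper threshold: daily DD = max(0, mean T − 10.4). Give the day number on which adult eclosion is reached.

Daily DD above 10.4 °C: 3.8, 12.0, 13.0, 4.7, 17.9, 9.3, 15.2, 4.6, 19.5, 8.3, 7.2.
Cumulative: 3.8, 15.8, 28.8, 33.5, 51.4, 60.7, 75.9, 80.5, 100.0, 108.3, 115.5.
The total first reaches 66 DD on day 7.

day 7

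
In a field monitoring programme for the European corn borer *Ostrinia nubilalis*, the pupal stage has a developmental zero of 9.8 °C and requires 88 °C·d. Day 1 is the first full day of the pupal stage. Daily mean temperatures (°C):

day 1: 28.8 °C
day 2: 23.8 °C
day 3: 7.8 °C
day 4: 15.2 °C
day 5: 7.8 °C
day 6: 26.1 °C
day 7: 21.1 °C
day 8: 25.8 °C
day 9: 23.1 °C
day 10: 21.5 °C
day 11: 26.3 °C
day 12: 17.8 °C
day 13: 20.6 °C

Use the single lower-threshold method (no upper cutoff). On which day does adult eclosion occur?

Daily DD above 9.8 °C: 19.0, 14.0, 0.0, 5.4, 0.0, 16.3, 11.3, 16.0, 13.3, 11.7, 16.5, 8.0, 10.8.
Cumulative: 19.0, 33.0, 33.0, 38.4, 38.4, 54.7, 66.0, 82.0, 95.3, 107.0, 123.5, 131.5, 142.3.
The total first reaches 88 DD on day 9.

day 9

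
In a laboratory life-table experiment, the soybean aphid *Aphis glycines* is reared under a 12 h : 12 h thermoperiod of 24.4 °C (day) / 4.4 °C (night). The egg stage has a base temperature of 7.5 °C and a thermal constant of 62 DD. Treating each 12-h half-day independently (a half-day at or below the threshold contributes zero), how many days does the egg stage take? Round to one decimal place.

Day half: max(0, 24.4 − 7.5) × 0.5 = 16.9 × 0.5 = 8.45 DD.
Night half: max(0, 4.4 − 7.5) × 0.5 = 0.0 × 0.5 = 0.00 DD.
Per 24 h: 8.45 DD/day.
Duration = 62 / 8.45 = 7.337 ≈ 7.3 days.

7.3 days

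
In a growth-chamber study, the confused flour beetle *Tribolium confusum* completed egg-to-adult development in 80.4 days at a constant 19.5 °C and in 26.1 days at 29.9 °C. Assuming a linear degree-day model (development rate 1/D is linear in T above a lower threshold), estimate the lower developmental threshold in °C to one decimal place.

14.5 °C

Linear rate model ⇒ the product D·(T − T_b) is constant across temperatures.
80.4·(19.5 − T_b) = 26.1·(29.9 − T_b)
T_b = (80.4·19.5 − 26.1·29.9) / (80.4 − 26.1) = 787.41 / 54.3 = 14.501 °C ≈ 14.5 °C.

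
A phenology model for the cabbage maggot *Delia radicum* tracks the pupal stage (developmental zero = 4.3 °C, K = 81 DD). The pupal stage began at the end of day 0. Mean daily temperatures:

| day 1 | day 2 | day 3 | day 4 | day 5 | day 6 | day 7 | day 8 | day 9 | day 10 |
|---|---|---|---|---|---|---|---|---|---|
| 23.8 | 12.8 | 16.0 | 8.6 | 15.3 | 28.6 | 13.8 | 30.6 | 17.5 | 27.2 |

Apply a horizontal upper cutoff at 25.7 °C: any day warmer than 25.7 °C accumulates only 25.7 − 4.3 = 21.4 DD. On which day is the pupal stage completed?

day 7

Daily DD above 4.3 °C (capped at 21.4): 19.5, 8.5, 11.7, 4.3, 11.0, 21.4, 9.5, 21.4, 13.2, 21.4.
Cumulative: 19.5, 28.0, 39.7, 44.0, 55.0, 76.4, 85.9, 107.3, 120.5, 141.9.
The total first reaches 81 DD on day 7.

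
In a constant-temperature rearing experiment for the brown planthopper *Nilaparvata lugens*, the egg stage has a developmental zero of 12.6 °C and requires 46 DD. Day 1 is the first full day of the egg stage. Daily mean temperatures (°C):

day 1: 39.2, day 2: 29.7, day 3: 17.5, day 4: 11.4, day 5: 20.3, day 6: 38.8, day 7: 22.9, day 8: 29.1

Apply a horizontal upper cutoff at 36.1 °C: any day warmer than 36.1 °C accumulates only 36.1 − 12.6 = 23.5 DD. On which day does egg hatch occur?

day 5

Daily DD above 12.6 °C (capped at 23.5): 23.5, 17.1, 4.9, 0.0, 7.7, 23.5, 10.3, 16.5.
Cumulative: 23.5, 40.6, 45.5, 45.5, 53.2, 76.7, 87.0, 103.5.
The total first reaches 46 DD on day 5.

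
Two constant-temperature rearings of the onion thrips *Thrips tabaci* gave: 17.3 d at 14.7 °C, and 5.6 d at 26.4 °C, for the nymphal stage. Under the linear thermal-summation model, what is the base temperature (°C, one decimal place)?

Under the model K = D·(T − T_b), so D₁·(T₁ − T_b) = D₂·(T₂ − T_b).
17.3·(14.7 − T_b) = 5.6·(26.4 − T_b)
T_b = (17.3·14.7 − 5.6·26.4) / (17.3 − 5.6) = 106.47 / 11.7 = 9.100 °C ≈ 9.1 °C.

9.1 °C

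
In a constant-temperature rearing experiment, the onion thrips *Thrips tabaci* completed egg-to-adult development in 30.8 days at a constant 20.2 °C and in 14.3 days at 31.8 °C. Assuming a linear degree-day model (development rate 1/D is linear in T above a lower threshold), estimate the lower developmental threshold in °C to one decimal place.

Under the model K = D·(T − T_b), so D₁·(T₁ − T_b) = D₂·(T₂ − T_b).
30.8·(20.2 − T_b) = 14.3·(31.8 − T_b)
T_b = (30.8·20.2 − 14.3·31.8) / (30.8 − 14.3) = 167.42 / 16.5 = 10.147 °C ≈ 10.1 °C.

10.1 °C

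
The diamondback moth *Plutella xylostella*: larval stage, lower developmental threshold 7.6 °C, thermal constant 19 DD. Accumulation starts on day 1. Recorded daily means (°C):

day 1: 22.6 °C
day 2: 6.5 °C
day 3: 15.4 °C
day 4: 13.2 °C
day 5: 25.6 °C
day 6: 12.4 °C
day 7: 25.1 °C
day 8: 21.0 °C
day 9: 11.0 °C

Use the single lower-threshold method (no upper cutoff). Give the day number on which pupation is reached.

day 3

Daily DD above 7.6 °C: 15.0, 0.0, 7.8, 5.6, 18.0, 4.8, 17.5, 13.4, 3.4.
Cumulative: 15.0, 15.0, 22.8, 28.4, 46.4, 51.2, 68.7, 82.1, 85.5.
The total first reaches 19 DD on day 3.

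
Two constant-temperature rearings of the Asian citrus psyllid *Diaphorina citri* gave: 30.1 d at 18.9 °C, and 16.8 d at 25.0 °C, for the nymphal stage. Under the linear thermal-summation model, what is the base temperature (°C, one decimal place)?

11.2 °C

Equal thermal constants: D₁(T₁ − T_b) = D₂(T₂ − T_b).
30.1·(18.9 − T_b) = 16.8·(25.0 − T_b)
T_b = (30.1·18.9 − 16.8·25.0) / (30.1 − 16.8) = 148.89 / 13.3 = 11.195 °C ≈ 11.2 °C.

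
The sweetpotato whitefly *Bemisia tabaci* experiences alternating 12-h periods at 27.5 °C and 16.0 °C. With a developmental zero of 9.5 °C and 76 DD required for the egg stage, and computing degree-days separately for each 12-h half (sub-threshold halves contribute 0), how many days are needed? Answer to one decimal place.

6.2 days

Day half: max(0, 27.5 − 9.5) × 0.5 = 18.0 × 0.5 = 9.00 DD.
Night half: max(0, 16.0 − 9.5) × 0.5 = 6.5 × 0.5 = 3.25 DD.
Per 24 h: 12.25 DD/day.
Duration = 76 / 12.25 = 6.204 ≈ 6.2 days.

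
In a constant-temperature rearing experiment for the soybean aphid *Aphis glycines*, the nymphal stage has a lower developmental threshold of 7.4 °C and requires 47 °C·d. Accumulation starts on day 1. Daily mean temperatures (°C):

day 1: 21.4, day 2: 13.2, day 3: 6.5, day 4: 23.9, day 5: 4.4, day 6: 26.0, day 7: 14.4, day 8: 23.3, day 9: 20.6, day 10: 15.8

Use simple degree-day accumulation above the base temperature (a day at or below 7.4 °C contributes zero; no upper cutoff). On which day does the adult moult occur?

Daily DD above 7.4 °C: 14.0, 5.8, 0.0, 16.5, 0.0, 18.6, 7.0, 15.9, 13.2, 8.4.
Cumulative: 14.0, 19.8, 19.8, 36.3, 36.3, 54.9, 61.9, 77.8, 91.0, 99.4.
The total first reaches 47 DD on day 6.

day 6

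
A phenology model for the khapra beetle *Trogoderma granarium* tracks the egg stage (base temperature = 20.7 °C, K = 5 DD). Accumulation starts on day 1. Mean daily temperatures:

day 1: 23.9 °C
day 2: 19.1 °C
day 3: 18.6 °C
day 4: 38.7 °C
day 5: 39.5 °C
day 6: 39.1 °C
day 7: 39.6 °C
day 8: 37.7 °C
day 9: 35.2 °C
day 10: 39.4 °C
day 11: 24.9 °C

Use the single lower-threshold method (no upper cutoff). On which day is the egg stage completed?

Daily DD above 20.7 °C: 3.2, 0.0, 0.0, 18.0, 18.8, 18.4, 18.9, 17.0, 14.5, 18.7, 4.2.
Cumulative: 3.2, 3.2, 3.2, 21.2, 40.0, 58.4, 77.3, 94.3, 108.8, 127.5, 131.7.
The total first reaches 5 DD on day 4.

day 4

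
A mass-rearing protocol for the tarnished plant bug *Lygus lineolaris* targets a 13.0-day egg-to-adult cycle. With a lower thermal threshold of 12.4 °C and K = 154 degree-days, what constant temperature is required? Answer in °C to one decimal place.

24.2 °C

Required daily accumulation = 154 / 13.0 = 11.846 DD/day.
T = T_base + 11.846 = 12.4 + 11.846 = 24.246 ≈ 24.2 °C.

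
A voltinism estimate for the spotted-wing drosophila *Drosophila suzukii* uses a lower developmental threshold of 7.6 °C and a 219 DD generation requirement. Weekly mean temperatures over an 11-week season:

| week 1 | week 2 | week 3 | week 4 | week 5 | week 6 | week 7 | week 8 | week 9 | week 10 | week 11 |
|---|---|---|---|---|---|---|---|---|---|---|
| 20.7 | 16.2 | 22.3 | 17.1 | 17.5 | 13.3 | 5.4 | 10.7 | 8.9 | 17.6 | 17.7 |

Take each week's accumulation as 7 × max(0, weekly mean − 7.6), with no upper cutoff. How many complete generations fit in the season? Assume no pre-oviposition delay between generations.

Weekly DD (7 × max(0, T̄ − 7.6)): 91.7, 60.2, 102.9, 66.5, 69.3, 39.9, 0.0, 21.7, 9.1, 70.0, 70.7.
Season total = 602.0 DD.
Complete generations = ⌊602.0 / 219⌋ = 2.

2 generations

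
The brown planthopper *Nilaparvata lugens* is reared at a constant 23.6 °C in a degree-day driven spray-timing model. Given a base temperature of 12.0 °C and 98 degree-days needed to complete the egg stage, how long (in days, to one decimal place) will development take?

8.4 days

Daily accumulation = 23.6 − 12.0 = 11.6 DD/day.
Duration = 98 / 11.6 = 8.448 ≈ 8.4 days.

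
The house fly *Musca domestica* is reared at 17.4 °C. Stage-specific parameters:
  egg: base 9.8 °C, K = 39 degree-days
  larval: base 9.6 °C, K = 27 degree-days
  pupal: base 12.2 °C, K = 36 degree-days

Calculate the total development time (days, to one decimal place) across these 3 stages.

egg: 39 / (17.4 − 9.8) = 39 / 7.6 = 5.132 d.
larval: 27 / (17.4 − 9.6) = 27 / 7.8 = 3.462 d.
pupal: 36 / (17.4 − 12.2) = 36 / 5.2 = 6.923 d.
Sum = 15.516 ≈ 15.5 days.

15.5 days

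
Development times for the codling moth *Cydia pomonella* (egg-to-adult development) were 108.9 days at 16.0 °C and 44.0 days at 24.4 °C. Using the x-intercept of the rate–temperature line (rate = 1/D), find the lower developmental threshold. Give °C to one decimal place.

Equal thermal constants: D₁(T₁ − T_b) = D₂(T₂ − T_b).
108.9·(16.0 − T_b) = 44.0·(24.4 − T_b)
T_b = (108.9·16.0 − 44.0·24.4) / (108.9 − 44.0) = 668.80 / 64.9 = 10.305 °C ≈ 10.3 °C.

10.3 °C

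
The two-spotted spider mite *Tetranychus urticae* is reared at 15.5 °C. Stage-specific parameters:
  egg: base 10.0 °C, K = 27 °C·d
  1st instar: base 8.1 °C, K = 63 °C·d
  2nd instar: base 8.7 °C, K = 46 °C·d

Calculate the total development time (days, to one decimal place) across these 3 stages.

egg: 27 / (15.5 − 10.0) = 27 / 5.5 = 4.909 d.
1st instar: 63 / (15.5 − 8.1) = 63 / 7.4 = 8.514 d.
2nd instar: 46 / (15.5 − 8.7) = 46 / 6.8 = 6.765 d.
Sum = 20.187 ≈ 20.2 days.

20.2 days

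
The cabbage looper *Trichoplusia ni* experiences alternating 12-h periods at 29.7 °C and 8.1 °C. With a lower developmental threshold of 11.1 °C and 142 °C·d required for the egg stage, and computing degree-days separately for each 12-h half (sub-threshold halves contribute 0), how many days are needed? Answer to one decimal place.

15.3 days

Day half: max(0, 29.7 − 11.1) × 0.5 = 18.6 × 0.5 = 9.30 DD.
Night half: max(0, 8.1 − 11.1) × 0.5 = 0.0 × 0.5 = 0.00 DD.
Per 24 h: 9.30 DD/day.
Duration = 142 / 9.30 = 15.269 ≈ 15.3 days.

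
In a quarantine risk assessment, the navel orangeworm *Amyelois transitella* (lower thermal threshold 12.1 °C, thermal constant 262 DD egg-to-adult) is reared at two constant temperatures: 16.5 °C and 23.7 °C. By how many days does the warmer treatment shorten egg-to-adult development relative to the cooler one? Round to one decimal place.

37.0 days

At 16.5 °C: 262 / (16.5 − 12.1) = 262 / 4.4 = 59.545 d.
At 23.7 °C: 262 / (23.7 − 12.1) = 262 / 11.6 = 22.586 d.
Difference = |59.545 − 22.586| = 36.959 ≈ 37.0 days.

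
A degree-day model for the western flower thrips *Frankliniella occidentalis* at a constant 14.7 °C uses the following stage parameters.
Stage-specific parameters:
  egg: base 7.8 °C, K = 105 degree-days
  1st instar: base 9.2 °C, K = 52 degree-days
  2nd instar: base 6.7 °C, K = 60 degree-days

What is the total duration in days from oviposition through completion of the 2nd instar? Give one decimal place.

32.2 days

egg: 105 / (14.7 − 7.8) = 105 / 6.9 = 15.217 d.
1st instar: 52 / (14.7 − 9.2) = 52 / 5.5 = 9.455 d.
2nd instar: 60 / (14.7 − 6.7) = 60 / 8.0 = 7.500 d.
Sum = 32.172 ≈ 32.2 days.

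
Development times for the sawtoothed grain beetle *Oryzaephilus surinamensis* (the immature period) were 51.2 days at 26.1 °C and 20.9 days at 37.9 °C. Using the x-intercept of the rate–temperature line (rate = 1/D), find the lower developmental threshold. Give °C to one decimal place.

Equal thermal constants: D₁(T₁ − T_b) = D₂(T₂ − T_b).
51.2·(26.1 − T_b) = 20.9·(37.9 − T_b)
T_b = (51.2·26.1 − 20.9·37.9) / (51.2 − 20.9) = 544.21 / 30.3 = 17.961 °C ≈ 18.0 °C.

18.0 °C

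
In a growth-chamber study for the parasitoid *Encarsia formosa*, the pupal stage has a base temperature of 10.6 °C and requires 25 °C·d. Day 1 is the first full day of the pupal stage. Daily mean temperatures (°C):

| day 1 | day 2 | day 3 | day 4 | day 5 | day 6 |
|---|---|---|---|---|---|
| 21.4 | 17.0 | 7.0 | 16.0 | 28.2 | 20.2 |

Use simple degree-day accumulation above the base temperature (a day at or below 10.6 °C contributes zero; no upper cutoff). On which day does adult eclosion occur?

day 5

Daily DD above 10.6 °C: 10.8, 6.4, 0.0, 5.4, 17.6, 9.6.
Cumulative: 10.8, 17.2, 17.2, 22.6, 40.2, 49.8.
The total first reaches 25 DD on day 5.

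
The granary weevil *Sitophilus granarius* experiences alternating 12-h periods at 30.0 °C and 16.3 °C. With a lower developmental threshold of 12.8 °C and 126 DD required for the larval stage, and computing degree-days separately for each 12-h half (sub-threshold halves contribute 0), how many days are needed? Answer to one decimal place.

Day half: max(0, 30.0 − 12.8) × 0.5 = 17.2 × 0.5 = 8.60 DD.
Night half: max(0, 16.3 − 12.8) × 0.5 = 3.5 × 0.5 = 1.75 DD.
Per 24 h: 10.35 DD/day.
Duration = 126 / 10.35 = 12.174 ≈ 12.2 days.

12.2 days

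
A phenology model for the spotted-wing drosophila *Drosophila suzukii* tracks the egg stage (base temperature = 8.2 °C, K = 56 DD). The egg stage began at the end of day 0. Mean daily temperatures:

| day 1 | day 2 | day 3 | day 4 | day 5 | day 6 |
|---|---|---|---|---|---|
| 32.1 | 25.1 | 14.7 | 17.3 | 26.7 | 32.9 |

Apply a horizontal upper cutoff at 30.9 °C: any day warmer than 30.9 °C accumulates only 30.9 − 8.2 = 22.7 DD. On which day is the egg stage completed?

day 5

Daily DD above 8.2 °C (capped at 22.7): 22.7, 16.9, 6.5, 9.1, 18.5, 22.7.
Cumulative: 22.7, 39.6, 46.1, 55.2, 73.7, 96.4.
The total first reaches 56 DD on day 5.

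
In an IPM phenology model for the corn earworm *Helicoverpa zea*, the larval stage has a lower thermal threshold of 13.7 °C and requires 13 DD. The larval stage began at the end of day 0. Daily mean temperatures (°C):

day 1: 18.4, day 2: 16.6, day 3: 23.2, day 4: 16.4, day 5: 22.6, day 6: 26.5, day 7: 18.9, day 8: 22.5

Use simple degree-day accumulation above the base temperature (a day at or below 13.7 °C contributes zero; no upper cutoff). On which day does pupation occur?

Daily DD above 13.7 °C: 4.7, 2.9, 9.5, 2.7, 8.9, 12.8, 5.2, 8.8.
Cumulative: 4.7, 7.6, 17.1, 19.8, 28.7, 41.5, 46.7, 55.5.
The total first reaches 13 DD on day 3.

day 3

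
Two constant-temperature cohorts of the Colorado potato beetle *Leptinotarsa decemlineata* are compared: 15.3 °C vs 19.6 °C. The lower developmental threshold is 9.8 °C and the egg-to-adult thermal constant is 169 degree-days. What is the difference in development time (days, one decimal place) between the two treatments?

13.5 days

At 15.3 °C: 169 / (15.3 − 9.8) = 169 / 5.5 = 30.727 d.
At 19.6 °C: 169 / (19.6 − 9.8) = 169 / 9.8 = 17.245 d.
Difference = |30.727 − 17.245| = 13.482 ≈ 13.5 days.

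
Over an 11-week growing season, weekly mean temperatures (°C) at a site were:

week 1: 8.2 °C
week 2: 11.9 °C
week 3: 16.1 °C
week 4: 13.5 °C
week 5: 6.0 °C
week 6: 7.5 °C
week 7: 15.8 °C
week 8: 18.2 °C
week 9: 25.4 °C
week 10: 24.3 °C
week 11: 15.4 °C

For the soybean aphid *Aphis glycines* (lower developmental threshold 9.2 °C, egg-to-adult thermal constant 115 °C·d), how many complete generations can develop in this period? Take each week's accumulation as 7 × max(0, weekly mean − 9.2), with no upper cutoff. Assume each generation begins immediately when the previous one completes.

Weekly DD (7 × max(0, T̄ − 9.2)): 0.0, 18.9, 48.3, 30.1, 0.0, 0.0, 46.2, 63.0, 113.4, 105.7, 43.4.
Season total = 469.0 DD.
Complete generations = ⌊469.0 / 115⌋ = 4.

4 generations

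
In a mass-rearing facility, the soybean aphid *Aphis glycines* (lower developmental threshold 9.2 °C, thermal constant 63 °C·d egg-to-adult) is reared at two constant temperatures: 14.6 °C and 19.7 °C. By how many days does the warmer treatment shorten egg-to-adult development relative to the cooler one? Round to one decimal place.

At 14.6 °C: 63 / (14.6 − 9.2) = 63 / 5.4 = 11.667 d.
At 19.7 °C: 63 / (19.7 − 9.2) = 63 / 10.5 = 6.000 d.
Difference = |11.667 − 6.000| = 5.667 ≈ 5.7 days.

5.7 days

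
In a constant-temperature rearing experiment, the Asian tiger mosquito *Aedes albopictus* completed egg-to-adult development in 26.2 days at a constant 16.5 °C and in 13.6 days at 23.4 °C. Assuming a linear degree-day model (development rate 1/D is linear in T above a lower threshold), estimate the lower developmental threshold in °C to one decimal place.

9.1 °C

Under the model K = D·(T − T_b), so D₁·(T₁ − T_b) = D₂·(T₂ − T_b).
26.2·(16.5 − T_b) = 13.6·(23.4 − T_b)
T_b = (26.2·16.5 − 13.6·23.4) / (26.2 − 13.6) = 114.06 / 12.6 = 9.052 °C ≈ 9.1 °C.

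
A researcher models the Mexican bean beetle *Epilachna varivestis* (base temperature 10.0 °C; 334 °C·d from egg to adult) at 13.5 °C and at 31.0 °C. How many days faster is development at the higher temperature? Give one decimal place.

At 13.5 °C: 334 / (13.5 − 10.0) = 334 / 3.5 = 95.429 d.
At 31.0 °C: 334 / (31.0 − 10.0) = 334 / 21.0 = 15.905 d.
Difference = |95.429 − 15.905| = 79.524 ≈ 79.5 days.

79.5 days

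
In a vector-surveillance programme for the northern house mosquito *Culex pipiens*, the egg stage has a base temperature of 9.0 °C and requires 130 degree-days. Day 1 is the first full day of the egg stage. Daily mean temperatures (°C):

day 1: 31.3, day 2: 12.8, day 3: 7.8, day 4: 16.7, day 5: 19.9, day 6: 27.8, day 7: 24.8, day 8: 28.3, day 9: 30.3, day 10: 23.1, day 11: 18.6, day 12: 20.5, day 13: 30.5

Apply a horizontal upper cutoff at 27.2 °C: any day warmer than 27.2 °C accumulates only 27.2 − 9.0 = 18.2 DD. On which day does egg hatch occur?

Daily DD above 9.0 °C (capped at 18.2): 18.2, 3.8, 0.0, 7.7, 10.9, 18.2, 15.8, 18.2, 18.2, 14.1, 9.6, 11.5, 18.2.
Cumulative: 18.2, 22.0, 22.0, 29.7, 40.6, 58.8, 74.6, 92.8, 111.0, 125.1, 134.7, 146.2, 164.4.
The total first reaches 130 DD on day 11.

day 11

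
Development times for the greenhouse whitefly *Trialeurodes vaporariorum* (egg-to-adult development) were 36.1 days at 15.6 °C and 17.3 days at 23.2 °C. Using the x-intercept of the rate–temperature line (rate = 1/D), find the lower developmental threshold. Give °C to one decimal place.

Under the model K = D·(T − T_b), so D₁·(T₁ − T_b) = D₂·(T₂ − T_b).
36.1·(15.6 − T_b) = 17.3·(23.2 − T_b)
T_b = (36.1·15.6 − 17.3·23.2) / (36.1 − 17.3) = 161.80 / 18.8 = 8.606 °C ≈ 8.6 °C.

8.6 °C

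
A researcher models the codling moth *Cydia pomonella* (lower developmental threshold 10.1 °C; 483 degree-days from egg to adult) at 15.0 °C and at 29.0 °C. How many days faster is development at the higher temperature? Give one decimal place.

At 15.0 °C: 483 / (15.0 − 10.1) = 483 / 4.9 = 98.571 d.
At 29.0 °C: 483 / (29.0 − 10.1) = 483 / 18.9 = 25.556 d.
Difference = |98.571 − 25.556| = 73.016 ≈ 73.0 days.

73.0 days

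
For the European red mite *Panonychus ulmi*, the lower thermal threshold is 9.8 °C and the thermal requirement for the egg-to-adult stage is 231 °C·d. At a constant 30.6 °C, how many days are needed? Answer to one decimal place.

11.1 days

Daily accumulation = 30.6 − 9.8 = 20.8 DD/day.
Duration = 231 / 20.8 = 11.106 ≈ 11.1 days.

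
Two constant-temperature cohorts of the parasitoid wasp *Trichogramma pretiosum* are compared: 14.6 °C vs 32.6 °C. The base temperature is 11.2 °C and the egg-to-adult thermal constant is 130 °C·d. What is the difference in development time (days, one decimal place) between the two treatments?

32.2 days

At 14.6 °C: 130 / (14.6 − 11.2) = 130 / 3.4 = 38.235 d.
At 32.6 °C: 130 / (32.6 − 11.2) = 130 / 21.4 = 6.075 d.
Difference = |38.235 − 6.075| = 32.161 ≈ 32.2 days.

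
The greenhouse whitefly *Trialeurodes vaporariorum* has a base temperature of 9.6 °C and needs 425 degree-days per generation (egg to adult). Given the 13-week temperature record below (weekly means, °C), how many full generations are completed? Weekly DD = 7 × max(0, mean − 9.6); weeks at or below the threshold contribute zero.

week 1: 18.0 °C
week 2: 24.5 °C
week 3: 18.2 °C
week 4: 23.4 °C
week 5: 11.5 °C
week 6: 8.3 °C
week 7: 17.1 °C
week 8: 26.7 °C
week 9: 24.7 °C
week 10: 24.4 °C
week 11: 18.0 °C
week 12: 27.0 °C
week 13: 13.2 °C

2 generations

Weekly DD (7 × max(0, T̄ − 9.6)): 58.8, 104.3, 60.2, 96.6, 13.3, 0.0, 52.5, 119.7, 105.7, 103.6, 58.8, 121.8, 25.2.
Season total = 920.5 DD.
Complete generations = ⌊920.5 / 425⌋ = 2.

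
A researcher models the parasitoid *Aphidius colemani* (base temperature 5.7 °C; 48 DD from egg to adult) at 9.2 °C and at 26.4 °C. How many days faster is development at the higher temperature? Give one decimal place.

11.4 days

At 9.2 °C: 48 / (9.2 − 5.7) = 48 / 3.5 = 13.714 d.
At 26.4 °C: 48 / (26.4 − 5.7) = 48 / 20.7 = 2.319 d.
Difference = |13.714 − 2.319| = 11.395 ≈ 11.4 days.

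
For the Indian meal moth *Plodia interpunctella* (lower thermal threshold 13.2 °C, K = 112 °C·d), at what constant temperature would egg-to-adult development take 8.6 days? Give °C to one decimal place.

26.2 °C

Required daily accumulation = 112 / 8.6 = 13.023 DD/day.
T = T_base + 13.023 = 13.2 + 13.023 = 26.223 ≈ 26.2 °C.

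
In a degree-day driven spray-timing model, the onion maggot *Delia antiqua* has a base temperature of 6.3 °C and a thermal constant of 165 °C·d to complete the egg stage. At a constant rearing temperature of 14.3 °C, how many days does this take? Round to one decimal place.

Daily accumulation = 14.3 − 6.3 = 8.0 DD/day.
Duration = 165 / 8.0 = 20.625 ≈ 20.6 days.

20.6 days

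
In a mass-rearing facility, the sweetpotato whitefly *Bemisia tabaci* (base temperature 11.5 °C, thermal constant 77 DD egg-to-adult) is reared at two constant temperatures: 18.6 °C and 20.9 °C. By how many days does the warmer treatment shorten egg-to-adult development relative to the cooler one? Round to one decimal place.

At 18.6 °C: 77 / (18.6 − 11.5) = 77 / 7.1 = 10.845 d.
At 20.9 °C: 77 / (20.9 − 11.5) = 77 / 9.4 = 8.191 d.
Difference = |10.845 − 8.191| = 2.654 ≈ 2.7 days.

2.7 days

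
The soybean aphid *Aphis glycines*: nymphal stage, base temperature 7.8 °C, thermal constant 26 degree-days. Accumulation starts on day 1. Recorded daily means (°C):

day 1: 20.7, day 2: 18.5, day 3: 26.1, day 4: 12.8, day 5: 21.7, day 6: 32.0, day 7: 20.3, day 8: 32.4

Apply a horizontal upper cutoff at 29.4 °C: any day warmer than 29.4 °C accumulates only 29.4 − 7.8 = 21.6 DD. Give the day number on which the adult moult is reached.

day 3

Daily DD above 7.8 °C (capped at 21.6): 12.9, 10.7, 18.3, 5.0, 13.9, 21.6, 12.5, 21.6.
Cumulative: 12.9, 23.6, 41.9, 46.9, 60.8, 82.4, 94.9, 116.5.
The total first reaches 26 DD on day 3.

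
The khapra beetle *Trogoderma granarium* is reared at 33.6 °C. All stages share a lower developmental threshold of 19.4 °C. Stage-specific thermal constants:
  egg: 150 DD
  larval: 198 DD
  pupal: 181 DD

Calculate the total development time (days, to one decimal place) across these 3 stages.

Daily accumulation at 33.6 °C = 33.6 − 19.4 = 14.2 DD/day.
Total K = 150 + 198 + 181 = 529 DD.
Total duration = 529 / 14.2 = 37.254 ≈ 37.3 days.

37.3 days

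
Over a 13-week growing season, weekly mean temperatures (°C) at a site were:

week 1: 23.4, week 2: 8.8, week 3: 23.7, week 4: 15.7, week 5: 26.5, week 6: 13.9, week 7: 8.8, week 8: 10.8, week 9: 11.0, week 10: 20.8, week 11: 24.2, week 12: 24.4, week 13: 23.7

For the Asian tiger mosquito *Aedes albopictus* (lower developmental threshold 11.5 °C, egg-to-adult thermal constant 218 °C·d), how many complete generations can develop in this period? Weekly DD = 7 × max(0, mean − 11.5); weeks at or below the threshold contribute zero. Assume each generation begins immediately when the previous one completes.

2 generations

Weekly DD (7 × max(0, T̄ − 11.5)): 83.3, 0.0, 85.4, 29.4, 105.0, 16.8, 0.0, 0.0, 0.0, 65.1, 88.9, 90.3, 85.4.
Season total = 649.6 DD.
Complete generations = ⌊649.6 / 218⌋ = 2.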